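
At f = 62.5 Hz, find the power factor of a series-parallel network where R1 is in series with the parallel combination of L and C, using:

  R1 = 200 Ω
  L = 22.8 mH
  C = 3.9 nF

Step 1 — Angular frequency: ω = 2π·f = 2π·62.5 = 392.7 rad/s.
Step 2 — Component impedances:
  R1: Z = R = 200 Ω
  L: Z = jωL = j·392.7·0.0228 = 0 + j8.954 Ω
  C: Z = 1/(jωC) = -j/(ω·C) = 0 - j6.529e+05 Ω
Step 3 — Parallel branch: L || C = 1/(1/L + 1/C) = 0 + j8.954 Ω.
Step 4 — Series with R1: Z_total = R1 + (L || C) = 200 + j8.954 Ω = 200.2∠2.6° Ω.
Step 5 — Power factor: PF = cos(φ) = Re(Z)/|Z| = 200/200.2 = 0.999.
Step 6 — Type: Im(Z) = 8.954 ⇒ lagging (phase φ = 2.6°).

PF = 0.999 (lagging, φ = 2.6°)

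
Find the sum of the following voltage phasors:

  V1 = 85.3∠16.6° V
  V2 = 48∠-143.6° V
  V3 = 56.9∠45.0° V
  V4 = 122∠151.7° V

Step 1 — Convert each phasor to rectangular form:
  V1 = 85.3·(cos(16.6°) + j·sin(16.6°)) = 81.74 + j24.37 V
  V2 = 48·(cos(-143.6°) + j·sin(-143.6°)) = -38.63 - j28.48 V
  V3 = 56.9·(cos(45.0°) + j·sin(45.0°)) = 40.23 + j40.23 V
  V4 = 122·(cos(151.7°) + j·sin(151.7°)) = -107.4 + j57.84 V
Step 2 — Sum components: V_total = -24.07 + j93.96 V.
Step 3 — Convert to polar: |V_total| = 96.99 V, ∠V_total = 104.4°.

V_total = 96.99∠104.4° V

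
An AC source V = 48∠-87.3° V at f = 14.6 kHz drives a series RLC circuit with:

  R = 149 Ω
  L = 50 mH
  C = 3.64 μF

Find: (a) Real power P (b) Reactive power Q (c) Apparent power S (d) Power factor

Step 1 — Angular frequency: ω = 2π·f = 2π·1.46e+04 = 9.173e+04 rad/s.
Step 2 — Component impedances:
  R: Z = R = 149 Ω
  L: Z = jωL = j·9.173e+04·0.05 = 0 + j4587 Ω
  C: Z = 1/(jωC) = -j/(ω·C) = 0 - j2.995 Ω
Step 3 — Series combination: Z_total = R + L + C = 149 + j4584 Ω = 4586∠88.1° Ω.
Step 4 — Source phasor: V = 48∠-87.3° V = 2.261 - j47.95 V.
Step 5 — Current: I = V / Z = -0.01043 - j0.0008324 A = 0.01047∠-175.4° A.
Step 6 — Complex power: S = V·I* = 0.01632 + j0.5021 VA.
Step 7 — Real power: P = Re(S) = 0.01632 W.
Step 8 — Reactive power: Q = Im(S) = 0.5021 VAR.
Step 9 — Apparent power: |S| = 0.5024 VA.
Step 10 — Power factor: PF = P/|S| = 0.03249 (lagging).

(a) P = 0.01632 W  (b) Q = 0.5021 VAR  (c) S = 0.5024 VA  (d) PF = 0.03249 (lagging)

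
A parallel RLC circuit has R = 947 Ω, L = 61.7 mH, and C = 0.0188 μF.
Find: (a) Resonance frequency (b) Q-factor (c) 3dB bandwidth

Step 1 — Resonance: ω₀ = 1/√(LC) = 1/√(0.0617·1.88e-08) = 2.936e+04 rad/s.
Step 2 — f₀ = ω₀/(2π) = 4673 Hz.
Step 3 — Parallel Q: Q = R/(ω₀L) = 947/(2.936e+04·0.0617) = 0.5227.
Step 4 — Bandwidth: Δω = ω₀/Q = 5.617e+04 rad/s; BW = Δω/(2π) = 8939 Hz.

(a) f₀ = 4673 Hz  (b) Q = 0.5227  (c) BW = 8939 Hz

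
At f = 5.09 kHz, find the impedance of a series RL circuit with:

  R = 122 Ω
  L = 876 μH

Step 1 — Angular frequency: ω = 2π·f = 2π·5090 = 3.198e+04 rad/s.
Step 2 — Component impedances:
  R: Z = R = 122 Ω
  L: Z = jωL = j·3.198e+04·0.000876 = 0 + j28.02 Ω
Step 3 — Series combination: Z_total = R + L = 122 + j28.02 Ω = 125.2∠12.9° Ω.

Z = 122 + j28.02 Ω = 125.2∠12.9° Ω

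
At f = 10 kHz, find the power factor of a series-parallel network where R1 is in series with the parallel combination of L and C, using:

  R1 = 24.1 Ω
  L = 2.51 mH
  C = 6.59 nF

Step 1 — Angular frequency: ω = 2π·f = 2π·1e+04 = 6.283e+04 rad/s.
Step 2 — Component impedances:
  R1: Z = R = 24.1 Ω
  L: Z = jωL = j·6.283e+04·0.00251 = 0 + j157.7 Ω
  C: Z = 1/(jωC) = -j/(ω·C) = 0 - j2415 Ω
Step 3 — Parallel branch: L || C = 1/(1/L + 1/C) = 0 + j168.7 Ω.
Step 4 — Series with R1: Z_total = R1 + (L || C) = 24.1 + j168.7 Ω = 170.4∠81.9° Ω.
Step 5 — Power factor: PF = cos(φ) = Re(Z)/|Z| = 24.1/170.4 = 0.1414.
Step 6 — Type: Im(Z) = 168.7 ⇒ lagging (phase φ = 81.9°).

PF = 0.1414 (lagging, φ = 81.9°)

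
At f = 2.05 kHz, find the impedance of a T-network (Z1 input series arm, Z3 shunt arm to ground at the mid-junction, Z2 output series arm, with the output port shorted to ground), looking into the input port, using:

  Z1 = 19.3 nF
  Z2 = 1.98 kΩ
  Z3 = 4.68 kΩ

Step 1 — Angular frequency: ω = 2π·f = 2π·2050 = 1.288e+04 rad/s.
Step 2 — Component impedances:
  Z1: Z = 1/(jωC) = -j/(ω·C) = 0 - j4023 Ω
  Z2: Z = R = 1980 Ω
  Z3: Z = R = 4680 Ω
Step 3 — With the output port shorted to ground, the output series arm Z2 runs from the junction to ground; the shunt arm Z3 also runs from the junction to ground. They appear in parallel: Z3 || Z2 = 1391 Ω.
Step 4 — Series with input arm Z1: Z_in = Z1 + (Z3 || Z2) = 1391 - j4023 Ω = 4256∠-70.9° Ω.

Z = 1391 - j4023 Ω = 4256∠-70.9° Ω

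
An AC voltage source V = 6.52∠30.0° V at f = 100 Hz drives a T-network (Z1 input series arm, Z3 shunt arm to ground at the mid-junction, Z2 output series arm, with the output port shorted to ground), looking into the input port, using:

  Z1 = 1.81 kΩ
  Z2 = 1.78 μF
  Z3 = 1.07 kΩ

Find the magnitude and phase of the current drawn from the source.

Step 1 — Angular frequency: ω = 2π·f = 2π·100 = 628.3 rad/s.
Step 2 — Component impedances:
  Z1: Z = R = 1810 Ω
  Z2: Z = 1/(jωC) = -j/(ω·C) = 0 - j894.1 Ω
  Z3: Z = R = 1070 Ω
Step 3 — With the output port shorted to ground, the output series arm Z2 runs from the junction to ground; the shunt arm Z3 also runs from the junction to ground. They appear in parallel: Z3 || Z2 = 440 - j526.5 Ω.
Step 4 — Series with input arm Z1: Z_in = Z1 + (Z3 || Z2) = 2250 - j526.5 Ω = 2311∠-13.2° Ω.
Step 5 — Source phasor: V = 6.52∠30.0° V = 5.646 + j3.26 V.
Step 6 — Ohm's law: I = V / Z_total = (5.646 + j3.26) / (2250 - j526.5) = 0.002058 + j0.00193 A.
Step 7 — Convert to polar: |I| = 0.002822 A, ∠I = 43.2°.

I = 0.002822∠43.2° A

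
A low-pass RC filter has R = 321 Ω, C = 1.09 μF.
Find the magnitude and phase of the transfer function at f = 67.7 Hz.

Step 1 — Angular frequency: ω = 2π·67.7 = 425.4 rad/s.
Step 2 — Transfer function: H(jω) = 1/(1 + jωRC).
Step 3 — Denominator: 1 + jωRC = 1 + j·425.4·321·1.09e-06 = 1 + j0.1488.
Step 4 — H = 0.9783 - j0.1456.
Step 5 — Magnitude: |H| = 0.9891 (-0.1 dB); phase: φ = -8.5°.

|H| = 0.9891 (-0.1 dB), φ = -8.5°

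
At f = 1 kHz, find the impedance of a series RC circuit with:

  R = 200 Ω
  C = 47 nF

Step 1 — Angular frequency: ω = 2π·f = 2π·1000 = 6283 rad/s.
Step 2 — Component impedances:
  R: Z = R = 200 Ω
  C: Z = 1/(jωC) = -j/(ω·C) = 0 - j3386 Ω
Step 3 — Series combination: Z_total = R + C = 200 - j3386 Ω = 3392∠-86.6° Ω.

Z = 200 - j3386 Ω = 3392∠-86.6° Ω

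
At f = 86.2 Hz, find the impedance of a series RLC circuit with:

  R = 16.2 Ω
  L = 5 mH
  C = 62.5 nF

Step 1 — Angular frequency: ω = 2π·f = 2π·86.2 = 541.6 rad/s.
Step 2 — Component impedances:
  R: Z = R = 16.2 Ω
  L: Z = jωL = j·541.6·0.005 = 0 + j2.708 Ω
  C: Z = 1/(jωC) = -j/(ω·C) = 0 - j2.954e+04 Ω
Step 3 — Series combination: Z_total = R + L + C = 16.2 - j2.954e+04 Ω = 2.954e+04∠-90.0° Ω.

Z = 16.2 - j2.954e+04 Ω = 2.954e+04∠-90.0° Ω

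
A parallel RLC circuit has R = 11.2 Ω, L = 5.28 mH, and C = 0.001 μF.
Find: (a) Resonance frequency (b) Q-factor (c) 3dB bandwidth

Step 1 — Resonance: ω₀ = 1/√(LC) = 1/√(0.00528·1e-09) = 4.352e+05 rad/s.
Step 2 — f₀ = ω₀/(2π) = 6.926e+04 Hz.
Step 3 — Parallel Q: Q = R/(ω₀L) = 11.2/(4.352e+05·0.00528) = 0.004874.
Step 4 — Bandwidth: Δω = ω₀/Q = 8.929e+07 rad/s; BW = Δω/(2π) = 1.421e+07 Hz.

(a) f₀ = 6.926e+04 Hz  (b) Q = 0.004874  (c) BW = 1.421e+07 Hz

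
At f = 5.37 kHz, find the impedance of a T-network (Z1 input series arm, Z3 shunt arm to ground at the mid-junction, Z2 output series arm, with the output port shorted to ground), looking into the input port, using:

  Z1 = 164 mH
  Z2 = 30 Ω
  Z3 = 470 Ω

Step 1 — Angular frequency: ω = 2π·f = 2π·5370 = 3.374e+04 rad/s.
Step 2 — Component impedances:
  Z1: Z = jωL = j·3.374e+04·0.164 = 0 + j5533 Ω
  Z2: Z = R = 30 Ω
  Z3: Z = R = 470 Ω
Step 3 — With the output port shorted to ground, the output series arm Z2 runs from the junction to ground; the shunt arm Z3 also runs from the junction to ground. They appear in parallel: Z3 || Z2 = 28.2 Ω.
Step 4 — Series with input arm Z1: Z_in = Z1 + (Z3 || Z2) = 28.2 + j5533 Ω = 5534∠89.7° Ω.

Z = 28.2 + j5533 Ω = 5534∠89.7° Ω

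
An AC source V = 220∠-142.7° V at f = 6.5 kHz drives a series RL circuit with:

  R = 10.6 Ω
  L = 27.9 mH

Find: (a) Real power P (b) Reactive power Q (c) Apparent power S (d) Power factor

Step 1 — Angular frequency: ω = 2π·f = 2π·6500 = 4.084e+04 rad/s.
Step 2 — Component impedances:
  R: Z = R = 10.6 Ω
  L: Z = jωL = j·4.084e+04·0.0279 = 0 + j1139 Ω
Step 3 — Series combination: Z_total = R + L = 10.6 + j1139 Ω = 1140∠89.5° Ω.
Step 4 — Source phasor: V = 220∠-142.7° V = -175 - j133.3 V.
Step 5 — Current: I = V / Z = -0.1184 + j0.1525 A = 0.1931∠127.8° A.
Step 6 — Complex power: S = V·I* = 0.3951 + j42.47 VA.
Step 7 — Real power: P = Re(S) = 0.3951 W.
Step 8 — Reactive power: Q = Im(S) = 42.47 VAR.
Step 9 — Apparent power: |S| = 42.47 VA.
Step 10 — Power factor: PF = P/|S| = 0.009302 (lagging).

(a) P = 0.3951 W  (b) Q = 42.47 VAR  (c) S = 42.47 VA  (d) PF = 0.009302 (lagging)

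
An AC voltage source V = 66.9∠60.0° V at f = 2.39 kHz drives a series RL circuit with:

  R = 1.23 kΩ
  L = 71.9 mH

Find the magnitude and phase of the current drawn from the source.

Step 1 — Angular frequency: ω = 2π·f = 2π·2390 = 1.502e+04 rad/s.
Step 2 — Component impedances:
  R: Z = R = 1230 Ω
  L: Z = jωL = j·1.502e+04·0.0719 = 0 + j1080 Ω
Step 3 — Series combination: Z_total = R + L = 1230 + j1080 Ω = 1637∠41.3° Ω.
Step 4 — Source phasor: V = 66.9∠60.0° V = 33.45 + j57.94 V.
Step 5 — Ohm's law: I = V / Z_total = (33.45 + j57.94) / (1230 + j1080) = 0.03871 + j0.01312 A.
Step 6 — Convert to polar: |I| = 0.04088 A, ∠I = 18.7°.

I = 0.04088∠18.7° A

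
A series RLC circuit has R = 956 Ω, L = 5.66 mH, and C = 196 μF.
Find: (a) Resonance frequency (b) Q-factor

Step 1 — Resonance condition Im(Z)=0 gives ω₀ = 1/√(LC).
Step 2 — ω₀ = 1/√(0.00566·0.000196) = 949.4 rad/s.
Step 3 — f₀ = ω₀/(2π) = 151.1 Hz.
Step 4 — Series Q: Q = ω₀L/R = 949.4·0.00566/956 = 0.005621.

(a) f₀ = 151.1 Hz  (b) Q = 0.005621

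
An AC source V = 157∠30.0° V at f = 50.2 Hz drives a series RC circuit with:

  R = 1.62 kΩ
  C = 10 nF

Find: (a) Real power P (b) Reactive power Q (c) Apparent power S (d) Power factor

Step 1 — Angular frequency: ω = 2π·f = 2π·50.2 = 315.4 rad/s.
Step 2 — Component impedances:
  R: Z = R = 1620 Ω
  C: Z = 1/(jωC) = -j/(ω·C) = 0 - j3.17e+05 Ω
Step 3 — Series combination: Z_total = R + C = 1620 - j3.17e+05 Ω = 3.17e+05∠-89.7° Ω.
Step 4 — Source phasor: V = 157∠30.0° V = 136 + j78.5 V.
Step 5 — Current: I = V / Z = -0.0002454 + j0.0004301 A = 0.0004952∠119.7° A.
Step 6 — Complex power: S = V·I* = 0.0003973 - j0.07774 VA.
Step 7 — Real power: P = Re(S) = 0.0003973 W.
Step 8 — Reactive power: Q = Im(S) = -0.07774 VAR.
Step 9 — Apparent power: |S| = 0.07775 VA.
Step 10 — Power factor: PF = P/|S| = 0.00511 (leading).

(a) P = 0.0003973 W  (b) Q = -0.07774 VAR  (c) S = 0.07775 VA  (d) PF = 0.00511 (leading)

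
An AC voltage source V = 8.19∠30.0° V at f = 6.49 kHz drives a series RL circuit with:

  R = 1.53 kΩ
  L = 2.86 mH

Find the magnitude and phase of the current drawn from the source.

Step 1 — Angular frequency: ω = 2π·f = 2π·6490 = 4.078e+04 rad/s.
Step 2 — Component impedances:
  R: Z = R = 1530 Ω
  L: Z = jωL = j·4.078e+04·0.00286 = 0 + j116.6 Ω
Step 3 — Series combination: Z_total = R + L = 1530 + j116.6 Ω = 1534∠4.4° Ω.
Step 4 — Source phasor: V = 8.19∠30.0° V = 7.093 + j4.095 V.
Step 5 — Ohm's law: I = V / Z_total = (7.093 + j4.095) / (1530 + j116.6) = 0.004812 + j0.00231 A.
Step 6 — Convert to polar: |I| = 0.005337 A, ∠I = 25.6°.

I = 0.005337∠25.6° A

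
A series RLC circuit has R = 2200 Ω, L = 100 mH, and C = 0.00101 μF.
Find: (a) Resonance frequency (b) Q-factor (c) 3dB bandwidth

Step 1 — Resonance condition Im(Z)=0 gives ω₀ = 1/√(LC).
Step 2 — ω₀ = 1/√(0.1·1.01e-09) = 9.95e+04 rad/s.
Step 3 — f₀ = ω₀/(2π) = 1.584e+04 Hz.
Step 4 — Series Q: Q = ω₀L/R = 9.95e+04·0.1/2200 = 4.523.
Step 5 — 3dB bandwidth: Δω = ω₀/Q = 2.2e+04 rad/s; BW = Δω/(2π) = 3501 Hz.

(a) f₀ = 1.584e+04 Hz  (b) Q = 4.523  (c) BW = 3501 Hz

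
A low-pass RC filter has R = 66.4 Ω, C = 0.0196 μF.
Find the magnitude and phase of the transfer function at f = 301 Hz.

Step 1 — Angular frequency: ω = 2π·301 = 1891 rad/s.
Step 2 — Transfer function: H(jω) = 1/(1 + jωRC).
Step 3 — Denominator: 1 + jωRC = 1 + j·1891·66.4·1.96e-08 = 1 + j0.002461.
Step 4 — H = 1 - j0.002461.
Step 5 — Magnitude: |H| = 1 (-0.0 dB); phase: φ = -0.1°.

|H| = 1 (-0.0 dB), φ = -0.1°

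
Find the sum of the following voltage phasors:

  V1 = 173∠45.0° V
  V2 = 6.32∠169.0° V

Step 1 — Convert each phasor to rectangular form:
  V1 = 173·(cos(45.0°) + j·sin(45.0°)) = 122.3 + j122.3 V
  V2 = 6.32·(cos(169.0°) + j·sin(169.0°)) = -6.204 + j1.206 V
Step 2 — Sum components: V_total = 116.1 + j123.5 V.
Step 3 — Convert to polar: |V_total| = 169.5 V, ∠V_total = 46.8°.

V_total = 169.5∠46.8° V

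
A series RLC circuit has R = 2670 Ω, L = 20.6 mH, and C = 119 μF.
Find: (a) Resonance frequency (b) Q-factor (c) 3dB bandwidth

Step 1 — Resonance: ω₀ = 1/√(LC) = 1/√(0.0206·0.000119) = 638.7 rad/s.
Step 2 — f₀ = ω₀/(2π) = 101.7 Hz.
Step 3 — Series Q: Q = ω₀L/R = 638.7·0.0206/2670 = 0.004928.
Step 4 — Bandwidth: Δω = ω₀/Q = 1.296e+05 rad/s; BW = Δω/(2π) = 2.063e+04 Hz.

(a) f₀ = 101.7 Hz  (b) Q = 0.004928  (c) BW = 2.063e+04 Hz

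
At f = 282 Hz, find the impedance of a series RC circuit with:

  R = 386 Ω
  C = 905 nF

Step 1 — Angular frequency: ω = 2π·f = 2π·282 = 1772 rad/s.
Step 2 — Component impedances:
  R: Z = R = 386 Ω
  C: Z = 1/(jωC) = -j/(ω·C) = 0 - j623.6 Ω
Step 3 — Series combination: Z_total = R + C = 386 - j623.6 Ω = 733.4∠-58.2° Ω.

Z = 386 - j623.6 Ω = 733.4∠-58.2° Ω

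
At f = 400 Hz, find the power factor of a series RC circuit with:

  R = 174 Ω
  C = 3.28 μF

Step 1 — Angular frequency: ω = 2π·f = 2π·400 = 2513 rad/s.
Step 2 — Component impedances:
  R: Z = R = 174 Ω
  C: Z = 1/(jωC) = -j/(ω·C) = 0 - j121.3 Ω
Step 3 — Series combination: Z_total = R + C = 174 - j121.3 Ω = 212.1∠-34.9° Ω.
Step 4 — Power factor: PF = cos(φ) = Re(Z)/|Z| = 174/212.11 = 0.8203.
Step 5 — Type: Im(Z) = -121.3 ⇒ leading (phase φ = -34.9°).

PF = 0.8203 (leading, φ = -34.9°)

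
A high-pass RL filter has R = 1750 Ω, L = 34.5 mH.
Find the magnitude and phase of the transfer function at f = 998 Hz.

Step 1 — Angular frequency: ω = 2π·998 = 6271 rad/s.
Step 2 — Transfer function: H(jω) = jωL/(R + jωL).
Step 3 — Numerator jωL = j·216.3; denominator R + jωL = 1750 + j216.3.
Step 4 — H = 0.01505 + j0.1218.
Step 5 — Magnitude: |H| = 0.1227 (-18.2 dB); phase: φ = 83.0°.

|H| = 0.1227 (-18.2 dB), φ = 83.0°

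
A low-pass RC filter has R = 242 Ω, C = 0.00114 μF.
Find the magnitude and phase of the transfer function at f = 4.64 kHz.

Step 1 — Angular frequency: ω = 2π·4640 = 2.915e+04 rad/s.
Step 2 — Transfer function: H(jω) = 1/(1 + jωRC).
Step 3 — Denominator: 1 + jωRC = 1 + j·2.915e+04·242·1.14e-09 = 1 + j0.008043.
Step 4 — H = 0.9999 - j0.008042.
Step 5 — Magnitude: |H| = 1 (-0.0 dB); phase: φ = -0.5°.

|H| = 1 (-0.0 dB), φ = -0.5°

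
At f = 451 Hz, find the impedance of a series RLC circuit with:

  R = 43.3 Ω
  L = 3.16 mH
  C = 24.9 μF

Step 1 — Angular frequency: ω = 2π·f = 2π·451 = 2834 rad/s.
Step 2 — Component impedances:
  R: Z = R = 43.3 Ω
  L: Z = jωL = j·2834·0.00316 = 0 + j8.955 Ω
  C: Z = 1/(jωC) = -j/(ω·C) = 0 - j14.17 Ω
Step 3 — Series combination: Z_total = R + L + C = 43.3 - j5.218 Ω = 43.61∠-6.9° Ω.

Z = 43.3 - j5.218 Ω = 43.61∠-6.9° Ω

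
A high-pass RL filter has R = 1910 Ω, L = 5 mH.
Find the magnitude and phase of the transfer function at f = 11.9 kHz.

Step 1 — Angular frequency: ω = 2π·1.19e+04 = 7.477e+04 rad/s.
Step 2 — Transfer function: H(jω) = jωL/(R + jωL).
Step 3 — Numerator jωL = j·373.8; denominator R + jωL = 1910 + j373.8.
Step 4 — H = 0.0369 + j0.1885.
Step 5 — Magnitude: |H| = 0.1921 (-14.3 dB); phase: φ = 78.9°.

|H| = 0.1921 (-14.3 dB), φ = 78.9°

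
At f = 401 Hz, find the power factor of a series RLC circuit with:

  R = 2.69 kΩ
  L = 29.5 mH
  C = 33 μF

Step 1 — Angular frequency: ω = 2π·f = 2π·401 = 2520 rad/s.
Step 2 — Component impedances:
  R: Z = R = 2690 Ω
  L: Z = jωL = j·2520·0.0295 = 0 + j74.33 Ω
  C: Z = 1/(jωC) = -j/(ω·C) = 0 - j12.03 Ω
Step 3 — Series combination: Z_total = R + L + C = 2690 + j62.3 Ω = 2691∠1.3° Ω.
Step 4 — Power factor: PF = cos(φ) = Re(Z)/|Z| = 2690/2690.7 = 0.9997.
Step 5 — Type: Im(Z) = 62.3 ⇒ lagging (phase φ = 1.3°).

PF = 0.9997 (lagging, φ = 1.3°)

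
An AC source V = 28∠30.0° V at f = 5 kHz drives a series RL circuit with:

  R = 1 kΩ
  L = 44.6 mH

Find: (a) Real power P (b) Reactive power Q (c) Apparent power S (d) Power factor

Step 1 — Angular frequency: ω = 2π·f = 2π·5000 = 3.142e+04 rad/s.
Step 2 — Component impedances:
  R: Z = R = 1000 Ω
  L: Z = jωL = j·3.142e+04·0.0446 = 0 + j1401 Ω
Step 3 — Series combination: Z_total = R + L = 1000 + j1401 Ω = 1721∠54.5° Ω.
Step 4 — Source phasor: V = 28∠30.0° V = 24.25 + j14 V.
Step 5 — Current: I = V / Z = 0.0148 - j0.006741 A = 0.01627∠-24.5° A.
Step 6 — Complex power: S = V·I* = 0.2646 + j0.3707 VA.
Step 7 — Real power: P = Re(S) = 0.2646 W.
Step 8 — Reactive power: Q = Im(S) = 0.3707 VAR.
Step 9 — Apparent power: |S| = 0.4554 VA.
Step 10 — Power factor: PF = P/|S| = 0.5809 (lagging).

(a) P = 0.2646 W  (b) Q = 0.3707 VAR  (c) S = 0.4554 VA  (d) PF = 0.5809 (lagging)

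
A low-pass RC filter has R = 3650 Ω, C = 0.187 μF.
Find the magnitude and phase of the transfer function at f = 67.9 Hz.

Step 1 — Angular frequency: ω = 2π·67.9 = 426.6 rad/s.
Step 2 — Transfer function: H(jω) = 1/(1 + jωRC).
Step 3 — Denominator: 1 + jωRC = 1 + j·426.6·3650·1.87e-07 = 1 + j0.2912.
Step 4 — H = 0.9218 - j0.2684.
Step 5 — Magnitude: |H| = 0.9601 (-0.4 dB); phase: φ = -16.2°.

|H| = 0.9601 (-0.4 dB), φ = -16.2°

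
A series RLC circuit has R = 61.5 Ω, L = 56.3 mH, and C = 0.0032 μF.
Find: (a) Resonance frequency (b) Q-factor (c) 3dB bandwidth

Step 1 — Resonance condition Im(Z)=0 gives ω₀ = 1/√(LC).
Step 2 — ω₀ = 1/√(0.0563·3.2e-09) = 7.45e+04 rad/s.
Step 3 — f₀ = ω₀/(2π) = 1.186e+04 Hz.
Step 4 — Series Q: Q = ω₀L/R = 7.45e+04·0.0563/61.5 = 68.2.
Step 5 — 3dB bandwidth: Δω = ω₀/Q = 1092 rad/s; BW = Δω/(2π) = 173.9 Hz.

(a) f₀ = 1.186e+04 Hz  (b) Q = 68.2  (c) BW = 173.9 Hz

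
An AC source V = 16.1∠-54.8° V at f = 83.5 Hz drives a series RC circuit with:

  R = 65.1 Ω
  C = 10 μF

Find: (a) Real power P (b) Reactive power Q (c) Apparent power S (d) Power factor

Step 1 — Angular frequency: ω = 2π·f = 2π·83.5 = 524.6 rad/s.
Step 2 — Component impedances:
  R: Z = R = 65.1 Ω
  C: Z = 1/(jωC) = -j/(ω·C) = 0 - j190.6 Ω
Step 3 — Series combination: Z_total = R + C = 65.1 - j190.6 Ω = 201.4∠-71.1° Ω.
Step 4 — Source phasor: V = 16.1∠-54.8° V = 9.281 - j13.16 V.
Step 5 — Current: I = V / Z = 0.0767 + j0.02249 A = 0.07993∠16.3° A.
Step 6 — Complex power: S = V·I* = 0.416 - j1.218 VA.
Step 7 — Real power: P = Re(S) = 0.416 W.
Step 8 — Reactive power: Q = Im(S) = -1.218 VAR.
Step 9 — Apparent power: |S| = 1.287 VA.
Step 10 — Power factor: PF = P/|S| = 0.3232 (leading).

(a) P = 0.416 W  (b) Q = -1.218 VAR  (c) S = 1.287 VA  (d) PF = 0.3232 (leading)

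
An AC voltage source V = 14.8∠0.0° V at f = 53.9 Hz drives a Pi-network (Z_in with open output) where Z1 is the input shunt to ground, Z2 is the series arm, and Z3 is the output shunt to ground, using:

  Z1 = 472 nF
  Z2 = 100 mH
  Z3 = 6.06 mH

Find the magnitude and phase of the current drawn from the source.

Step 1 — Angular frequency: ω = 2π·f = 2π·53.9 = 338.7 rad/s.
Step 2 — Component impedances:
  Z1: Z = 1/(jωC) = -j/(ω·C) = 0 - j6256 Ω
  Z2: Z = jωL = j·338.7·0.1 = 0 + j33.87 Ω
  Z3: Z = jωL = j·338.7·0.00606 = 0 + j2.052 Ω
Step 3 — With open output, the series arm Z2 and the output shunt Z3 appear in series to ground: Z2 + Z3 = 0 + j35.92 Ω.
Step 4 — Parallel with input shunt Z1: Z_in = Z1 || (Z2 + Z3) = 0 + j36.13 Ω = 36.13∠90.0° Ω.
Step 5 — Source phasor: V = 14.8∠0.0° V = 14.8 V.
Step 6 — Ohm's law: I = V / Z_total = (14.8) / (0 + j36.13) = 0 - j0.4097 A.
Step 7 — Convert to polar: |I| = 0.4097 A, ∠I = -90.0°.

I = 0.4097∠-90.0° A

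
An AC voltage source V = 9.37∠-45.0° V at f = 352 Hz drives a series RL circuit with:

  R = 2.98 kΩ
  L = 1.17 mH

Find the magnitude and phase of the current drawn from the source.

Step 1 — Angular frequency: ω = 2π·f = 2π·352 = 2212 rad/s.
Step 2 — Component impedances:
  R: Z = R = 2980 Ω
  L: Z = jωL = j·2212·0.00117 = 0 + j2.588 Ω
Step 3 — Series combination: Z_total = R + L = 2980 + j2.588 Ω = 2980∠0.0° Ω.
Step 4 — Source phasor: V = 9.37∠-45.0° V = 6.626 - j6.626 V.
Step 5 — Ohm's law: I = V / Z_total = (6.626 - j6.626) / (2980 + j2.588) = 0.002221 - j0.002225 A.
Step 6 — Convert to polar: |I| = 0.003144 A, ∠I = -45.0°.

I = 0.003144∠-45.0° A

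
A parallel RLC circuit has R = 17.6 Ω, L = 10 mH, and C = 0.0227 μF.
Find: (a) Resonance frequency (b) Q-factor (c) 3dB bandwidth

Step 1 — Resonance: ω₀ = 1/√(LC) = 1/√(0.01·2.27e-08) = 6.637e+04 rad/s.
Step 2 — f₀ = ω₀/(2π) = 1.056e+04 Hz.
Step 3 — Parallel Q: Q = R/(ω₀L) = 17.6/(6.637e+04·0.01) = 0.02652.
Step 4 — Bandwidth: Δω = ω₀/Q = 2.503e+06 rad/s; BW = Δω/(2π) = 3.984e+05 Hz.

(a) f₀ = 1.056e+04 Hz  (b) Q = 0.02652  (c) BW = 3.984e+05 Hz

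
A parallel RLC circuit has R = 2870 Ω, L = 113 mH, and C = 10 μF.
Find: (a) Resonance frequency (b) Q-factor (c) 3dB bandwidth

Step 1 — Resonance: ω₀ = 1/√(LC) = 1/√(0.113·1e-05) = 940.7 rad/s.
Step 2 — f₀ = ω₀/(2π) = 149.7 Hz.
Step 3 — Parallel Q: Q = R/(ω₀L) = 2870/(940.7·0.113) = 27.
Step 4 — Bandwidth: Δω = ω₀/Q = 34.84 rad/s; BW = Δω/(2π) = 5.545 Hz.

(a) f₀ = 149.7 Hz  (b) Q = 27  (c) BW = 5.545 Hz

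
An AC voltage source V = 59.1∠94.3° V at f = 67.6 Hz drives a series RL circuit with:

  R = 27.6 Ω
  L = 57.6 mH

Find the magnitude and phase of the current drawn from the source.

Step 1 — Angular frequency: ω = 2π·f = 2π·67.6 = 424.7 rad/s.
Step 2 — Component impedances:
  R: Z = R = 27.6 Ω
  L: Z = jωL = j·424.7·0.0576 = 0 + j24.47 Ω
Step 3 — Series combination: Z_total = R + L = 27.6 + j24.47 Ω = 36.88∠41.6° Ω.
Step 4 — Source phasor: V = 59.1∠94.3° V = -4.431 + j58.93 V.
Step 5 — Ohm's law: I = V / Z_total = (-4.431 + j58.93) / (27.6 + j24.47) = 0.97 + j1.275 A.
Step 6 — Convert to polar: |I| = 1.602 A, ∠I = 52.7°.

I = 1.602∠52.7° A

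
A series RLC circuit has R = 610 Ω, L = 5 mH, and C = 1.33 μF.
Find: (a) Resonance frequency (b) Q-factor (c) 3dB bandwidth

Step 1 — Resonance condition Im(Z)=0 gives ω₀ = 1/√(LC).
Step 2 — ω₀ = 1/√(0.005·1.33e-06) = 1.226e+04 rad/s.
Step 3 — f₀ = ω₀/(2π) = 1952 Hz.
Step 4 — Series Q: Q = ω₀L/R = 1.226e+04·0.005/610 = 0.1005.
Step 5 — 3dB bandwidth: Δω = ω₀/Q = 1.22e+05 rad/s; BW = Δω/(2π) = 1.942e+04 Hz.

(a) f₀ = 1952 Hz  (b) Q = 0.1005  (c) BW = 1.942e+04 Hz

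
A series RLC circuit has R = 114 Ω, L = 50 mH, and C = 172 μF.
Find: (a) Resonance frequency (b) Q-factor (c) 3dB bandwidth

Step 1 — Resonance condition Im(Z)=0 gives ω₀ = 1/√(LC).
Step 2 — ω₀ = 1/√(0.05·0.000172) = 341 rad/s.
Step 3 — f₀ = ω₀/(2π) = 54.27 Hz.
Step 4 — Series Q: Q = ω₀L/R = 341·0.05/114 = 0.1496.
Step 5 — 3dB bandwidth: Δω = ω₀/Q = 2280 rad/s; BW = Δω/(2π) = 362.9 Hz.

(a) f₀ = 54.27 Hz  (b) Q = 0.1496  (c) BW = 362.9 Hz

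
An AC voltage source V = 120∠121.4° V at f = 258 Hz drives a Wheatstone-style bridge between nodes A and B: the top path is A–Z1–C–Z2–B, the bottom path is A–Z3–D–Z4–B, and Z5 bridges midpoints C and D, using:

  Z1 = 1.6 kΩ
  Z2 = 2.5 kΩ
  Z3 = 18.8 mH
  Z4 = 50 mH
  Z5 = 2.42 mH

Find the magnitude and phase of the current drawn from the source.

Step 1 — Angular frequency: ω = 2π·f = 2π·258 = 1621 rad/s.
Step 2 — Component impedances:
  Z1: Z = R = 1600 Ω
  Z2: Z = R = 2500 Ω
  Z3: Z = jωL = j·1621·0.0188 = 0 + j30.48 Ω
  Z4: Z = jωL = j·1621·0.05 = 0 + j81.05 Ω
  Z5: Z = jωL = j·1621·0.00242 = 0 + j3.923 Ω
Step 3 — Bridge requires nodal analysis (the Z5 bridge couples midpoints C and D, so the two paths cannot be reduced to a simple series/parallel combination). Setting node B to ground and injecting 1 A at node A, the 3-node admittance system at A, C, D solves to V_A = Z_AB = 3.205 + j111.4 Ω = 111.5∠88.4° Ω.
Step 4 — Source phasor: V = 120∠121.4° V = -62.52 + j102.4 V.
Step 5 — Ohm's law: I = V / Z_total = (-62.52 + j102.4) / (3.205 + j111.4) = 0.9023 + j0.587 A.
Step 6 — Convert to polar: |I| = 1.076 A, ∠I = 33.0°.

I = 1.076∠33.0° A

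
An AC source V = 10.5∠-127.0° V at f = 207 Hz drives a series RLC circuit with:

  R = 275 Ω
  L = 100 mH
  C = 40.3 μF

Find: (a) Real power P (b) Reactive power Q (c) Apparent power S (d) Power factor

Step 1 — Angular frequency: ω = 2π·f = 2π·207 = 1301 rad/s.
Step 2 — Component impedances:
  R: Z = R = 275 Ω
  L: Z = jωL = j·1301·0.1 = 0 + j130.1 Ω
  C: Z = 1/(jωC) = -j/(ω·C) = 0 - j19.08 Ω
Step 3 — Series combination: Z_total = R + L + C = 275 + j111 Ω = 296.6∠22.0° Ω.
Step 4 — Source phasor: V = 10.5∠-127.0° V = -6.319 - j8.386 V.
Step 5 — Current: I = V / Z = -0.03034 - j0.01825 A = 0.03541∠-149.0° A.
Step 6 — Complex power: S = V·I* = 0.3448 + j0.1391 VA.
Step 7 — Real power: P = Re(S) = 0.3448 W.
Step 8 — Reactive power: Q = Im(S) = 0.1391 VAR.
Step 9 — Apparent power: |S| = 0.3718 VA.
Step 10 — Power factor: PF = P/|S| = 0.9273 (lagging).

(a) P = 0.3448 W  (b) Q = 0.1391 VAR  (c) S = 0.3718 VA  (d) PF = 0.9273 (lagging)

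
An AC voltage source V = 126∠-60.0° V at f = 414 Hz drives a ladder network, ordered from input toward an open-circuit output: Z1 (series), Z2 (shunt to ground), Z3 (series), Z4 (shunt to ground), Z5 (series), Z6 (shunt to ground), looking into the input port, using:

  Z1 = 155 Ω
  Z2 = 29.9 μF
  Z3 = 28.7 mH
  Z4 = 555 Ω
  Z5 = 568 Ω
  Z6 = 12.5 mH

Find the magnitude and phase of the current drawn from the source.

Step 1 — Angular frequency: ω = 2π·f = 2π·414 = 2601 rad/s.
Step 2 — Component impedances:
  Z1: Z = R = 155 Ω
  Z2: Z = 1/(jωC) = -j/(ω·C) = 0 - j12.86 Ω
  Z3: Z = jωL = j·2601·0.0287 = 0 + j74.66 Ω
  Z4: Z = R = 555 Ω
  Z5: Z = R = 568 Ω
  Z6: Z = jωL = j·2601·0.0125 = 0 + j32.52 Ω
Step 3 — Ladder network (open output): work backward from the far end, alternating series and parallel combinations. Z_in = 155.6 - j12.99 Ω = 156.1∠-4.8° Ω.
Step 4 — Source phasor: V = 126∠-60.0° V = 63 - j109.1 V.
Step 5 — Ohm's law: I = V / Z_total = (63 - j109.1) / (155.6 - j12.99) = 0.4604 - j0.663 A.
Step 6 — Convert to polar: |I| = 0.8072 A, ∠I = -55.2°.

I = 0.8072∠-55.2° A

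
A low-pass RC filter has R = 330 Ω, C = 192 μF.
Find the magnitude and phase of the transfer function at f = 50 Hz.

Step 1 — Angular frequency: ω = 2π·50 = 314.2 rad/s.
Step 2 — Transfer function: H(jω) = 1/(1 + jωRC).
Step 3 — Denominator: 1 + jωRC = 1 + j·314.2·330·0.000192 = 1 + j19.91.
Step 4 — H = 0.002518 - j0.05011.
Step 5 — Magnitude: |H| = 0.05018 (-26.0 dB); phase: φ = -87.1°.

|H| = 0.05018 (-26.0 dB), φ = -87.1°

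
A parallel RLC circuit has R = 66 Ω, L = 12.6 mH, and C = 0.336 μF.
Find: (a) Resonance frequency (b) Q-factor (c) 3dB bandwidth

Step 1 — Resonance: ω₀ = 1/√(LC) = 1/√(0.0126·3.36e-07) = 1.537e+04 rad/s.
Step 2 — f₀ = ω₀/(2π) = 2446 Hz.
Step 3 — Parallel Q: Q = R/(ω₀L) = 66/(1.537e+04·0.0126) = 0.3408.
Step 4 — Bandwidth: Δω = ω₀/Q = 4.509e+04 rad/s; BW = Δω/(2π) = 7177 Hz.

(a) f₀ = 2446 Hz  (b) Q = 0.3408  (c) BW = 7177 Hz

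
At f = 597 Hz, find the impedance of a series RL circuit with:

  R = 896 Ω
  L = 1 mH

Step 1 — Angular frequency: ω = 2π·f = 2π·597 = 3751 rad/s.
Step 2 — Component impedances:
  R: Z = R = 896 Ω
  L: Z = jωL = j·3751·0.001 = 0 + j3.751 Ω
Step 3 — Series combination: Z_total = R + L = 896 + j3.751 Ω = 896∠0.2° Ω.

Z = 896 + j3.751 Ω = 896∠0.2° Ω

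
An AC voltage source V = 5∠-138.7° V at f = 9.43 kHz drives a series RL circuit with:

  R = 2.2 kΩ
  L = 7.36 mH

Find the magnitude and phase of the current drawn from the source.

Step 1 — Angular frequency: ω = 2π·f = 2π·9430 = 5.925e+04 rad/s.
Step 2 — Component impedances:
  R: Z = R = 2200 Ω
  L: Z = jωL = j·5.925e+04·0.00736 = 0 + j436.1 Ω
Step 3 — Series combination: Z_total = R + L = 2200 + j436.1 Ω = 2243∠11.2° Ω.
Step 4 — Source phasor: V = 5∠-138.7° V = -3.756 - j3.3 V.
Step 5 — Ohm's law: I = V / Z_total = (-3.756 - j3.3) / (2200 + j436.1) = -0.001929 - j0.001118 A.
Step 6 — Convert to polar: |I| = 0.002229 A, ∠I = -149.9°.

I = 0.002229∠-149.9° A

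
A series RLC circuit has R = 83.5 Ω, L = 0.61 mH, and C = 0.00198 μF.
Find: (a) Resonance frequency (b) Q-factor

Step 1 — Resonance condition Im(Z)=0 gives ω₀ = 1/√(LC).
Step 2 — ω₀ = 1/√(0.00061·1.98e-09) = 9.099e+05 rad/s.
Step 3 — f₀ = ω₀/(2π) = 1.448e+05 Hz.
Step 4 — Series Q: Q = ω₀L/R = 9.099e+05·0.00061/83.5 = 6.647.

(a) f₀ = 1.448e+05 Hz  (b) Q = 6.647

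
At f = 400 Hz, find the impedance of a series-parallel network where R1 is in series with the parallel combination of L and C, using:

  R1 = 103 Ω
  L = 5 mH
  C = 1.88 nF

Step 1 — Angular frequency: ω = 2π·f = 2π·400 = 2513 rad/s.
Step 2 — Component impedances:
  R1: Z = R = 103 Ω
  L: Z = jωL = j·2513·0.005 = 0 + j12.57 Ω
  C: Z = 1/(jωC) = -j/(ω·C) = 0 - j2.116e+05 Ω
Step 3 — Parallel branch: L || C = 1/(1/L + 1/C) = 0 + j12.57 Ω.
Step 4 — Series with R1: Z_total = R1 + (L || C) = 103 + j12.57 Ω = 103.8∠7.0° Ω.

Z = 103 + j12.57 Ω = 103.8∠7.0° Ω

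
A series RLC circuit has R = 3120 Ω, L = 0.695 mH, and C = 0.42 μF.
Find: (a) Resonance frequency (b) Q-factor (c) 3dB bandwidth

Step 1 — Resonance: ω₀ = 1/√(LC) = 1/√(0.000695·4.2e-07) = 5.853e+04 rad/s.
Step 2 — f₀ = ω₀/(2π) = 9315 Hz.
Step 3 — Series Q: Q = ω₀L/R = 5.853e+04·0.000695/3120 = 0.01304.
Step 4 — Bandwidth: Δω = ω₀/Q = 4.489e+06 rad/s; BW = Δω/(2π) = 7.145e+05 Hz.

(a) f₀ = 9315 Hz  (b) Q = 0.01304  (c) BW = 7.145e+05 Hz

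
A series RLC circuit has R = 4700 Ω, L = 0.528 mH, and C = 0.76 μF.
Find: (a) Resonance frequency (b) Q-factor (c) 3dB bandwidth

Step 1 — Resonance condition Im(Z)=0 gives ω₀ = 1/√(LC).
Step 2 — ω₀ = 1/√(0.000528·7.6e-07) = 4.992e+04 rad/s.
Step 3 — f₀ = ω₀/(2π) = 7945 Hz.
Step 4 — Series Q: Q = ω₀L/R = 4.992e+04·0.000528/4700 = 0.005608.
Step 5 — 3dB bandwidth: Δω = ω₀/Q = 8.902e+06 rad/s; BW = Δω/(2π) = 1.417e+06 Hz.

(a) f₀ = 7945 Hz  (b) Q = 0.005608  (c) BW = 1.417e+06 Hz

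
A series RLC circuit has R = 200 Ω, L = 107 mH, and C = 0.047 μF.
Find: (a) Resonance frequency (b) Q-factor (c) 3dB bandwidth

Step 1 — Resonance: ω₀ = 1/√(LC) = 1/√(0.107·4.7e-08) = 1.41e+04 rad/s.
Step 2 — f₀ = ω₀/(2π) = 2244 Hz.
Step 3 — Series Q: Q = ω₀L/R = 1.41e+04·0.107/200 = 7.544.
Step 4 — Bandwidth: Δω = ω₀/Q = 1869 rad/s; BW = Δω/(2π) = 297.5 Hz.

(a) f₀ = 2244 Hz  (b) Q = 7.544  (c) BW = 297.5 Hz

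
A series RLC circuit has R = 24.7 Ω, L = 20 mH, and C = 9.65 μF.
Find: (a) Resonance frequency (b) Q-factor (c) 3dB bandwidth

Step 1 — Resonance: ω₀ = 1/√(LC) = 1/√(0.02·9.65e-06) = 2276 rad/s.
Step 2 — f₀ = ω₀/(2π) = 362.3 Hz.
Step 3 — Series Q: Q = ω₀L/R = 2276·0.02/24.7 = 1.843.
Step 4 — Bandwidth: Δω = ω₀/Q = 1235 rad/s; BW = Δω/(2π) = 196.6 Hz.

(a) f₀ = 362.3 Hz  (b) Q = 1.843  (c) BW = 196.6 Hz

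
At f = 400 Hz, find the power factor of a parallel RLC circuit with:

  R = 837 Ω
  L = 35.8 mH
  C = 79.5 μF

Step 1 — Angular frequency: ω = 2π·f = 2π·400 = 2513 rad/s.
Step 2 — Component impedances:
  R: Z = R = 837 Ω
  L: Z = jωL = j·2513·0.0358 = 0 + j89.98 Ω
  C: Z = 1/(jωC) = -j/(ω·C) = 0 - j5.005 Ω
Step 3 — Parallel combination: 1/Z_total = 1/R + 1/L + 1/C; Z_total = 0.03355 - j5.299 Ω = 5.3∠-89.6° Ω.
Step 4 — Power factor: PF = cos(φ) = Re(Z)/|Z| = 0.033555/5.2996 = 0.006332.
Step 5 — Type: Im(Z) = -5.299 ⇒ leading (phase φ = -89.6°).

PF = 0.006332 (leading, φ = -89.6°)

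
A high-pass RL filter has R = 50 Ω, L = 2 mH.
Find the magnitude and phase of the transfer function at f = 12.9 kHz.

Step 1 — Angular frequency: ω = 2π·1.29e+04 = 8.105e+04 rad/s.
Step 2 — Transfer function: H(jω) = jωL/(R + jωL).
Step 3 — Numerator jωL = j·162.1; denominator R + jωL = 50 + j162.1.
Step 4 — H = 0.9131 + j0.2816.
Step 5 — Magnitude: |H| = 0.9556 (-0.4 dB); phase: φ = 17.1°.

|H| = 0.9556 (-0.4 dB), φ = 17.1°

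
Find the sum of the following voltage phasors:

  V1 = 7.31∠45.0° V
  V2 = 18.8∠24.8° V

Step 1 — Convert each phasor to rectangular form:
  V1 = 7.31·(cos(45.0°) + j·sin(45.0°)) = 5.169 + j5.169 V
  V2 = 18.8·(cos(24.8°) + j·sin(24.8°)) = 17.07 + j7.886 V
Step 2 — Sum components: V_total = 22.24 + j13.05 V.
Step 3 — Convert to polar: |V_total| = 25.78 V, ∠V_total = 30.4°.

V_total = 25.78∠30.4° V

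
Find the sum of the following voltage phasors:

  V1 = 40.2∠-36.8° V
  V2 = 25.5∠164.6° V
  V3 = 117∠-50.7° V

Step 1 — Convert each phasor to rectangular form:
  V1 = 40.2·(cos(-36.8°) + j·sin(-36.8°)) = 32.19 - j24.08 V
  V2 = 25.5·(cos(164.6°) + j·sin(164.6°)) = -24.58 + j6.772 V
  V3 = 117·(cos(-50.7°) + j·sin(-50.7°)) = 74.11 - j90.54 V
Step 2 — Sum components: V_total = 81.71 - j107.8 V.
Step 3 — Convert to polar: |V_total| = 135.3 V, ∠V_total = -52.9°.

V_total = 135.3∠-52.9° V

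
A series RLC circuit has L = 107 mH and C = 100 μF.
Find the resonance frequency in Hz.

Step 1 — Resonance condition Im(Z)=0 gives ω₀ = 1/√(LC).
Step 2 — ω₀ = 1/√(0.107·0.0001) = 305.7 rad/s.
Step 3 — f₀ = ω₀/(2π) = 48.66 Hz.

f₀ = 48.66 Hz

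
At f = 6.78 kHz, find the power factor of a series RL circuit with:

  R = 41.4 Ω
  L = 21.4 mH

Step 1 — Angular frequency: ω = 2π·f = 2π·6780 = 4.26e+04 rad/s.
Step 2 — Component impedances:
  R: Z = R = 41.4 Ω
  L: Z = jωL = j·4.26e+04·0.0214 = 0 + j911.6 Ω
Step 3 — Series combination: Z_total = R + L = 41.4 + j911.6 Ω = 912.6∠87.4° Ω.
Step 4 — Power factor: PF = cos(φ) = Re(Z)/|Z| = 41.4/912.58 = 0.04537.
Step 5 — Type: Im(Z) = 911.6 ⇒ lagging (phase φ = 87.4°).

PF = 0.04537 (lagging, φ = 87.4°)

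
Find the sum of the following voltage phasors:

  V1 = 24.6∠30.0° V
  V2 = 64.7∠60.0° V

Step 1 — Convert each phasor to rectangular form:
  V1 = 24.6·(cos(30.0°) + j·sin(30.0°)) = 21.3 + j12.3 V
  V2 = 64.7·(cos(60.0°) + j·sin(60.0°)) = 32.35 + j56.03 V
Step 2 — Sum components: V_total = 53.65 + j68.33 V.
Step 3 — Convert to polar: |V_total| = 86.88 V, ∠V_total = 51.9°.

V_total = 86.88∠51.9° V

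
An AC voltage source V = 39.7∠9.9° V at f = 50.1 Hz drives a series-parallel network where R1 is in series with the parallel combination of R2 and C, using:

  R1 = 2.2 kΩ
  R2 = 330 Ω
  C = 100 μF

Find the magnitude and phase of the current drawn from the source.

Step 1 — Angular frequency: ω = 2π·f = 2π·50.1 = 314.8 rad/s.
Step 2 — Component impedances:
  R1: Z = R = 2200 Ω
  R2: Z = R = 330 Ω
  C: Z = 1/(jωC) = -j/(ω·C) = 0 - j31.77 Ω
Step 3 — Parallel branch: R2 || C = 1/(1/R2 + 1/C) = 3.03 - j31.48 Ω.
Step 4 — Series with R1: Z_total = R1 + (R2 || C) = 2203 - j31.48 Ω = 2203∠-0.8° Ω.
Step 5 — Source phasor: V = 39.7∠9.9° V = 39.11 + j6.826 V.
Step 6 — Ohm's law: I = V / Z_total = (39.11 + j6.826) / (2203 - j31.48) = 0.0177 + j0.003351 A.
Step 7 — Convert to polar: |I| = 0.01802 A, ∠I = 10.7°.

I = 0.01802∠10.7° A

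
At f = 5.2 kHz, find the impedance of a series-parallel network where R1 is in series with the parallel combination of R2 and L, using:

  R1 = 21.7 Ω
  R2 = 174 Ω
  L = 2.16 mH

Step 1 — Angular frequency: ω = 2π·f = 2π·5200 = 3.267e+04 rad/s.
Step 2 — Component impedances:
  R1: Z = R = 21.7 Ω
  R2: Z = R = 174 Ω
  L: Z = jωL = j·3.267e+04·0.00216 = 0 + j70.57 Ω
Step 3 — Parallel branch: R2 || L = 1/(1/R2 + 1/L) = 24.58 + j60.6 Ω.
Step 4 — Series with R1: Z_total = R1 + (R2 || L) = 46.28 + j60.6 Ω = 76.25∠52.6° Ω.

Z = 46.28 + j60.6 Ω = 76.25∠52.6° Ω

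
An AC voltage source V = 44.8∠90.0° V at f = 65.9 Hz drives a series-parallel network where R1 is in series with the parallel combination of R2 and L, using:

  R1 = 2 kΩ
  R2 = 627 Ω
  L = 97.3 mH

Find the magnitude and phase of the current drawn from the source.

Step 1 — Angular frequency: ω = 2π·f = 2π·65.9 = 414.1 rad/s.
Step 2 — Component impedances:
  R1: Z = R = 2000 Ω
  R2: Z = R = 627 Ω
  L: Z = jωL = j·414.1·0.0973 = 0 + j40.29 Ω
Step 3 — Parallel branch: R2 || L = 1/(1/R2 + 1/L) = 2.578 + j40.12 Ω.
Step 4 — Series with R1: Z_total = R1 + (R2 || L) = 2003 + j40.12 Ω = 2003∠1.1° Ω.
Step 5 — Source phasor: V = 44.8∠90.0° V = 0 + j44.8 V.
Step 6 — Ohm's law: I = V / Z_total = (0 + j44.8) / (2003 + j40.12) = 0.000448 + j0.02236 A.
Step 7 — Convert to polar: |I| = 0.02237 A, ∠I = 88.9°.

I = 0.02237∠88.9° A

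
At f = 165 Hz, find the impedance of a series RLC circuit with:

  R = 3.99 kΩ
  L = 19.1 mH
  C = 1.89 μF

Step 1 — Angular frequency: ω = 2π·f = 2π·165 = 1037 rad/s.
Step 2 — Component impedances:
  R: Z = R = 3990 Ω
  L: Z = jωL = j·1037·0.0191 = 0 + j19.8 Ω
  C: Z = 1/(jωC) = -j/(ω·C) = 0 - j510.4 Ω
Step 3 — Series combination: Z_total = R + L + C = 3990 - j490.6 Ω = 4020∠-7.0° Ω.

Z = 3990 - j490.6 Ω = 4020∠-7.0° Ω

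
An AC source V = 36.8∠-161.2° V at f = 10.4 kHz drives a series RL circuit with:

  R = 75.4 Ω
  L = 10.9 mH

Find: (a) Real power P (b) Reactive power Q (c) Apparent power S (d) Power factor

Step 1 — Angular frequency: ω = 2π·f = 2π·1.04e+04 = 6.535e+04 rad/s.
Step 2 — Component impedances:
  R: Z = R = 75.4 Ω
  L: Z = jωL = j·6.535e+04·0.0109 = 0 + j712.3 Ω
Step 3 — Series combination: Z_total = R + L = 75.4 + j712.3 Ω = 716.2∠84.0° Ω.
Step 4 — Source phasor: V = 36.8∠-161.2° V = -34.84 - j11.86 V.
Step 5 — Current: I = V / Z = -0.02159 + j0.04662 A = 0.05138∠114.8° A.
Step 6 — Complex power: S = V·I* = 0.199 + j1.88 VA.
Step 7 — Real power: P = Re(S) = 0.199 W.
Step 8 — Reactive power: Q = Im(S) = 1.88 VAR.
Step 9 — Apparent power: |S| = 1.891 VA.
Step 10 — Power factor: PF = P/|S| = 0.1053 (lagging).

(a) P = 0.199 W  (b) Q = 1.88 VAR  (c) S = 1.891 VA  (d) PF = 0.1053 (lagging)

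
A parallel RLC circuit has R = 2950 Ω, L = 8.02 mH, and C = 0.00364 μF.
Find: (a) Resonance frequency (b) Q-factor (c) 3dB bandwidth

Step 1 — Resonance: ω₀ = 1/√(LC) = 1/√(0.00802·3.64e-09) = 1.851e+05 rad/s.
Step 2 — f₀ = ω₀/(2π) = 2.946e+04 Hz.
Step 3 — Parallel Q: Q = R/(ω₀L) = 2950/(1.851e+05·0.00802) = 1.987.
Step 4 — Bandwidth: Δω = ω₀/Q = 9.313e+04 rad/s; BW = Δω/(2π) = 1.482e+04 Hz.

(a) f₀ = 2.946e+04 Hz  (b) Q = 1.987  (c) BW = 1.482e+04 Hz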